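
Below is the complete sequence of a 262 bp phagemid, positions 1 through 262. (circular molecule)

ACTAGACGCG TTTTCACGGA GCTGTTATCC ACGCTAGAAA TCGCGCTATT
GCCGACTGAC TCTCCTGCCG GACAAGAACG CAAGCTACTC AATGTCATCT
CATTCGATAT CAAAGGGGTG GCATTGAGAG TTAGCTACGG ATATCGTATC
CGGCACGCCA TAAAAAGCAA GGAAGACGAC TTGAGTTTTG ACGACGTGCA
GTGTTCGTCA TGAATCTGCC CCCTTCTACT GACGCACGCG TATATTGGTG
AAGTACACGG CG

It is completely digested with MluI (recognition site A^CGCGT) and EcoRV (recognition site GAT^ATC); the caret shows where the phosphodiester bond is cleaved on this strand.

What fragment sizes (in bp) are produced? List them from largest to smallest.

102, 94, 34, 32 bp

MluI sites (ACGCGT) start at positions 6, 236.
MluI cuts after the first base of each site, so after positions 6, 236.
EcoRV sites (GATATC) start at positions 106, 140.
EcoRV cuts after base 3 of each site, so after positions 108, 142.
Combined cut positions: 6, 108, 142, 236.
Circular molecule, 4 cuts → 4 fragments:
  7–108 → 102 bp
  109–142 → 34 bp
  143–236 → 94 bp
  237–262 then 1–6 → 26 + 6 = 32 bp
Sorted largest to smallest: 102, 94, 34, 32 bp.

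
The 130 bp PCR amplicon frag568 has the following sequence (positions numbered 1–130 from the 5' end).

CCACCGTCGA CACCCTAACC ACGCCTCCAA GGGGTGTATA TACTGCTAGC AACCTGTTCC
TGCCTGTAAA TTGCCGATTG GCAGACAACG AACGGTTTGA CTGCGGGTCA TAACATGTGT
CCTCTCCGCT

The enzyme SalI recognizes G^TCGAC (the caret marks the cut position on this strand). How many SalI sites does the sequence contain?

GTCGAC occurs starting at position 6.
SalI cuts at 1 site.

1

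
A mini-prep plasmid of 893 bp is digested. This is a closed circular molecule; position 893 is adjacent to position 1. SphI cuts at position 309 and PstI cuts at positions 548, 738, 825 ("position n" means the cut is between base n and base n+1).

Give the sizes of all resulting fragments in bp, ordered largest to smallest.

377, 239, 190, 87 bp

Combined cut positions (sorted): 309, 548, 738, 825.
Circular molecule, 4 cuts → 4 fragments:
  548 − 309 = 239 bp
  738 − 548 = 190 bp
  825 − 738 = 87 bp
  wrap: 893 − 825 + 309 = 377 bp
Sorted largest to smallest: 377, 239, 190, 87 bp.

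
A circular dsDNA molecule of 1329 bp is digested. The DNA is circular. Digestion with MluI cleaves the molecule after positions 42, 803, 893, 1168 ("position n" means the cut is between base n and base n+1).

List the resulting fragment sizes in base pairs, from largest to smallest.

761, 275, 203, 90 bp

Circular molecule, 4 cuts → 4 fragments:
  803 − 42 = 761 bp
  893 − 803 = 90 bp
  1168 − 893 = 275 bp
  wrap: 1329 − 1168 + 42 = 203 bp
Sorted largest to smallest: 761, 275, 203, 90 bp.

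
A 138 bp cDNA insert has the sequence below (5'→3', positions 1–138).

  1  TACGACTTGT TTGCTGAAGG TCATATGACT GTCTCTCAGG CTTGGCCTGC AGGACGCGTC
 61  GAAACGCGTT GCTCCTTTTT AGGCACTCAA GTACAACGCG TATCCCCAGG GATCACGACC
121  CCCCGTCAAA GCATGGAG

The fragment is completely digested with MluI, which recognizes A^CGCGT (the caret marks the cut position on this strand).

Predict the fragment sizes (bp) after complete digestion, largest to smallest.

MluI sites (ACGCGT) start at positions 54, 64, 96.
MluI cuts after the first base of each site, so after positions 54, 64, 96.
Linear molecule, 3 cuts → 4 fragments:
  1–54 → 54 bp
  55–64 → 10 bp
  65–96 → 32 bp
  97–138 → 42 bp
Sorted largest to smallest: 54, 42, 32, 10 bp.

54, 42, 32, 10 bp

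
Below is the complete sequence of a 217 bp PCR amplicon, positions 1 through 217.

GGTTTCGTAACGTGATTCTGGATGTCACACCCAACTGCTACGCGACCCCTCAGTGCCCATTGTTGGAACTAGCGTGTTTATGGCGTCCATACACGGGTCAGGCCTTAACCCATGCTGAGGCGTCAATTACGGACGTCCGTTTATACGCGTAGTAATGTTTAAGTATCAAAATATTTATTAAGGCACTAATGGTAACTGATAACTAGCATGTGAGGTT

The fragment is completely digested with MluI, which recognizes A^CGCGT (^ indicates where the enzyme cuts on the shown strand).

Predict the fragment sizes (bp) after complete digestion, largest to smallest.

The MluI site (ACGCGT) starts at position 145.
MluI cuts after the first base of each site, so after position 145.
Linear molecule, 1 cut → 2 fragments:
  1–145 → 145 bp
  146–217 → 72 bp
Sorted largest to smallest: 145, 72 bp.

145, 72 bp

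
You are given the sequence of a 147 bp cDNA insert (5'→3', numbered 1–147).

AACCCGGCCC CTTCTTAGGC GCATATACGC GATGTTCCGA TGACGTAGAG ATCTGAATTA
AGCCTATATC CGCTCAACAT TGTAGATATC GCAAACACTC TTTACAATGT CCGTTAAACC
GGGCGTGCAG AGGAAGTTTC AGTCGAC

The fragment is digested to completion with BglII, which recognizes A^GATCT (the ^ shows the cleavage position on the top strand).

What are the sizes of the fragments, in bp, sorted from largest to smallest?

98, 49 bp

The BglII site (AGATCT) starts at position 49.
BglII cuts after the first base of each site, so after position 49.
Linear molecule, 1 cut → 2 fragments:
  1–49 → 49 bp
  50–147 → 98 bp
Sorted largest to smallest: 98, 49 bp.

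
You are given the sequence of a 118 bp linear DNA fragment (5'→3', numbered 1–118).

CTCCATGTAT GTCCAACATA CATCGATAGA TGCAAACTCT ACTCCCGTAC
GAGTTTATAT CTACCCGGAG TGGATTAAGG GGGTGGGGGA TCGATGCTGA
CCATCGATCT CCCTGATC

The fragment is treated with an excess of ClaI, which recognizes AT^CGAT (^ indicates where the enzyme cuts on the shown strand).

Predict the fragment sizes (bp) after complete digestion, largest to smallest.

ClaI sites (ATCGAT) start at positions 22, 90, 103.
ClaI cuts after base 2 of each site, so after positions 23, 91, 104.
Linear molecule, 3 cuts → 4 fragments:
  1–23 → 23 bp
  24–91 → 68 bp
  92–104 → 13 bp
  105–118 → 14 bp
Sorted largest to smallest: 68, 23, 14, 13 bp.

68, 23, 14, 13 bp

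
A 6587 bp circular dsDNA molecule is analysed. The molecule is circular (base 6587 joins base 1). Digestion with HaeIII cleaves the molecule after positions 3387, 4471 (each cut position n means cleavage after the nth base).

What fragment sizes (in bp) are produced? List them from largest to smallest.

Circular molecule, 2 cuts → 2 fragments:
  4471 − 3387 = 1084 bp
  wrap: 6587 − 4471 + 3387 = 5503 bp
Sorted largest to smallest: 5503, 1084 bp.

5503, 1084 bp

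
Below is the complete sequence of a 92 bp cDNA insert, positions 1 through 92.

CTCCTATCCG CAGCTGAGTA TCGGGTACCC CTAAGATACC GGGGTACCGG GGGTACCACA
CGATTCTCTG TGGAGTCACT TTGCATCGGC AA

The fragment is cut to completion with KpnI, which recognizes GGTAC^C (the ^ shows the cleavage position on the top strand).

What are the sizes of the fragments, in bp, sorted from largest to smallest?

KpnI sites (GGTACC) start at positions 24, 43, 52.
KpnI cuts after base 5 of each site (before the last base), so after positions 28, 47, 56.
Linear molecule, 3 cuts → 4 fragments:
  1–28 → 28 bp
  29–47 → 19 bp
  48–56 → 9 bp
  57–92 → 36 bp
Sorted largest to smallest: 36, 28, 19, 9 bp.

36, 28, 19, 9 bp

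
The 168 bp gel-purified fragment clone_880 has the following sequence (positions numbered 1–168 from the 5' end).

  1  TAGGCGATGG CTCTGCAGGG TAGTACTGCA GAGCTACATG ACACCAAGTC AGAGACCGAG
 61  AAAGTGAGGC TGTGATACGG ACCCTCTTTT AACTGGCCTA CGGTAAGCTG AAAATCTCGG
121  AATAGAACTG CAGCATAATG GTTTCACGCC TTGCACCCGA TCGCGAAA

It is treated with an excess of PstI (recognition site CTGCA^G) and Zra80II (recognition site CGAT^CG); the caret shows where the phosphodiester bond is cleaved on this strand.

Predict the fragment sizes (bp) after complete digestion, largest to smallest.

PstI sites (CTGCAG) start at positions 13, 26, 128.
PstI cuts after base 5 of each site (before the last base), so after positions 17, 30, 132.
The Zra80II site (CGATCG) starts at position 158.
Zra80II cuts after base 4 of each site, so after position 161.
Combined cut positions: 17, 30, 132, 161.
Linear molecule, 4 cuts → 5 fragments:
  1–17 → 17 bp
  18–30 → 13 bp
  31–132 → 102 bp
  133–161 → 29 bp
  162–168 → 7 bp
Sorted largest to smallest: 102, 29, 17, 13, 7 bp.

102, 29, 17, 13, 7 bp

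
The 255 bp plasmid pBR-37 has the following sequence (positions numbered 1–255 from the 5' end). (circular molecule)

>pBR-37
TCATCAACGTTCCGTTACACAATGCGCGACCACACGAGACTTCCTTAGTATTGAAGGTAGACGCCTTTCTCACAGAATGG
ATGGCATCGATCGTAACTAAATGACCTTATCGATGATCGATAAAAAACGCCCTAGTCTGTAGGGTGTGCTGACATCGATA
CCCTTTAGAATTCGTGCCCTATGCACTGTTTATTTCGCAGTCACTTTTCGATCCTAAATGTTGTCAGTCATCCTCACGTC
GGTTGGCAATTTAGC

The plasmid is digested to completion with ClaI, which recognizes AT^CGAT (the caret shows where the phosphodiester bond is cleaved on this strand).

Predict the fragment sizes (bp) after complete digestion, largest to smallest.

ClaI sites (ATCGAT) start at positions 86, 109, 116, 154.
ClaI cuts after base 2 of each site, so after positions 87, 110, 117, 155.
Circular molecule, 4 cuts → 4 fragments:
  88–110 → 23 bp
  111–117 → 7 bp
  118–155 → 38 bp
  156–255 then 1–87 → 100 + 87 = 187 bp
Sorted largest to smallest: 187, 38, 23, 7 bp.

187, 38, 23, 7 bp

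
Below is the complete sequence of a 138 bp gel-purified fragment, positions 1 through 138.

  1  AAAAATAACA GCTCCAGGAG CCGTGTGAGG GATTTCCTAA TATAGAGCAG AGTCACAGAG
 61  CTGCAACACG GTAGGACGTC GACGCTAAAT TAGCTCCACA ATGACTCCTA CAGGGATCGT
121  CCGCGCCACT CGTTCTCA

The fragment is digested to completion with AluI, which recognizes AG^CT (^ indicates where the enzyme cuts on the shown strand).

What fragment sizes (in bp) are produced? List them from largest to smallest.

AluI sites (AGCT) start at positions 10, 59, 92.
AluI cuts after base 2 of each site, so after positions 11, 60, 93.
Linear molecule, 3 cuts → 4 fragments:
  1–11 → 11 bp
  12–60 → 49 bp
  61–93 → 33 bp
  94–138 → 45 bp
Sorted largest to smallest: 49, 45, 33, 11 bp.

49, 45, 33, 11 bp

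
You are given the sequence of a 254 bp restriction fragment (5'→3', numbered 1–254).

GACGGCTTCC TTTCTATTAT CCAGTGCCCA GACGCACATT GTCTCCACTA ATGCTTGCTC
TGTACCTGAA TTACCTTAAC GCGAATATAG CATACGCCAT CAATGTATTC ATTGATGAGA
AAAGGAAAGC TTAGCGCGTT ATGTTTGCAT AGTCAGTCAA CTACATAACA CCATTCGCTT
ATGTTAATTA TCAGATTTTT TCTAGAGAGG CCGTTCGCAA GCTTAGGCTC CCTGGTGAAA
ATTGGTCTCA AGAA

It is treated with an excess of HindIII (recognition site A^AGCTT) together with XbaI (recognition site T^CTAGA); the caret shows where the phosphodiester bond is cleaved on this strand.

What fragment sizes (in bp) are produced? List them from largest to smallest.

127, 74, 35, 18 bp

HindIII sites (AAGCTT) start at positions 127, 219.
HindIII cuts after the first base of each site, so after positions 127, 219.
The XbaI site (TCTAGA) starts at position 201.
XbaI cuts after the first base of each site, so after position 201.
Combined cut positions: 127, 201, 219.
Linear molecule, 3 cuts → 4 fragments:
  1–127 → 127 bp
  128–201 → 74 bp
  202–219 → 18 bp
  220–254 → 35 bp
Sorted largest to smallest: 127, 74, 35, 18 bp.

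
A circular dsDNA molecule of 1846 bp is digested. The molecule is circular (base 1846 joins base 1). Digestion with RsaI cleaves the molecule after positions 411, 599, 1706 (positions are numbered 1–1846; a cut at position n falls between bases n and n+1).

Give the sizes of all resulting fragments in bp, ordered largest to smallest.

Circular molecule, 3 cuts → 3 fragments:
  599 − 411 = 188 bp
  1706 − 599 = 1107 bp
  wrap: 1846 − 1706 + 411 = 551 bp
Sorted largest to smallest: 1107, 551, 188 bp.

1107, 551, 188 bp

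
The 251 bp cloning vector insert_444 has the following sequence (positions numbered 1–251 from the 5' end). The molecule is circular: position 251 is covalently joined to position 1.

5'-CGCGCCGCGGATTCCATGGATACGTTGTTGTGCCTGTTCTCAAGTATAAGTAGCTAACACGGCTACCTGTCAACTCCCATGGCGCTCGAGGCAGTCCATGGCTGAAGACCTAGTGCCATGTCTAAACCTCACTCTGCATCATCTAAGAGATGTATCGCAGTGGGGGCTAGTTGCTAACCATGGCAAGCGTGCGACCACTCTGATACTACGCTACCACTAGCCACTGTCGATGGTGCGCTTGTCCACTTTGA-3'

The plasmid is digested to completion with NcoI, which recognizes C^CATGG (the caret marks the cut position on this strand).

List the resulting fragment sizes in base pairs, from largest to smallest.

NcoI sites (CCATGG) start at positions 14, 77, 96, 178.
NcoI cuts after the first base of each site, so after positions 14, 77, 96, 178.
Circular molecule, 4 cuts → 4 fragments:
  15–77 → 63 bp
  78–96 → 19 bp
  97–178 → 82 bp
  179–251 then 1–14 → 73 + 14 = 87 bp
Sorted largest to smallest: 87, 82, 63, 19 bp.

87, 82, 63, 19 bp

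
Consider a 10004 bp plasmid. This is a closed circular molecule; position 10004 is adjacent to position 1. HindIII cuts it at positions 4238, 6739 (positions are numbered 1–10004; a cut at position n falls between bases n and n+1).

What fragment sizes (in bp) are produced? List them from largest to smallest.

7503, 2501 bp

Circular molecule, 2 cuts → 2 fragments:
  6739 − 4238 = 2501 bp
  wrap: 10004 − 6739 + 4238 = 7503 bp
Sorted largest to smallest: 7503, 2501 bp.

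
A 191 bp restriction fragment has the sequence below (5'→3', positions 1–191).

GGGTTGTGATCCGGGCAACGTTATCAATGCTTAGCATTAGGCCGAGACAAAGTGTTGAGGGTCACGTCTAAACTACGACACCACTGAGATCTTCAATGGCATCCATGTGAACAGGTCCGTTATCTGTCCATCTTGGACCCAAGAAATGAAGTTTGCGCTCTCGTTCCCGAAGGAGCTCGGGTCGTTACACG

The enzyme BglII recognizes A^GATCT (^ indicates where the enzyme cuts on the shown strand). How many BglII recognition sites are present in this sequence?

1

AGATCT occurs starting at position 87.
BglII cuts at 1 site.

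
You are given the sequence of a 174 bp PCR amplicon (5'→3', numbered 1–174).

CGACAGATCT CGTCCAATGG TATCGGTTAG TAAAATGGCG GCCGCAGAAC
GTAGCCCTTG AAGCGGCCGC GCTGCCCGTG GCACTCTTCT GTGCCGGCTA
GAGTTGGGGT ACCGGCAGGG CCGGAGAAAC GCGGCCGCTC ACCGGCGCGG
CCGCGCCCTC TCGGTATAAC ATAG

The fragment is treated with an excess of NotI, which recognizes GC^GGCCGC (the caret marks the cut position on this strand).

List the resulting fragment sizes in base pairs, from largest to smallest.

68, 39, 26, 25, 16 bp

NotI sites (GCGGCCGC) start at positions 38, 63, 131, 147.
NotI cuts after base 2 of each site, so after positions 39, 64, 132, 148.
Linear molecule, 4 cuts → 5 fragments:
  1–39 → 39 bp
  40–64 → 25 bp
  65–132 → 68 bp
  133–148 → 16 bp
  149–174 → 26 bp
Sorted largest to smallest: 68, 39, 26, 25, 16 bp.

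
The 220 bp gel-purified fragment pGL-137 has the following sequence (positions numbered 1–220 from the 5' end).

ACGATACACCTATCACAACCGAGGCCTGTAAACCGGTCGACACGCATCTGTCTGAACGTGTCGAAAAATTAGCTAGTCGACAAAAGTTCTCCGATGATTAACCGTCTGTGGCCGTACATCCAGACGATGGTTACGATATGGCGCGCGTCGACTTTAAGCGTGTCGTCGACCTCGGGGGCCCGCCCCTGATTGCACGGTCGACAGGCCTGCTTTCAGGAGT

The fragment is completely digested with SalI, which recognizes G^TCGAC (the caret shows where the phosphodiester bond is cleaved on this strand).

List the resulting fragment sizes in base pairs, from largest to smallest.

71, 40, 36, 32, 23, 18 bp

SalI sites (GTCGAC) start at positions 36, 76, 147, 165, 197.
SalI cuts after the first base of each site, so after positions 36, 76, 147, 165, 197.
Linear molecule, 5 cuts → 6 fragments:
  1–36 → 36 bp
  37–76 → 40 bp
  77–147 → 71 bp
  148–165 → 18 bp
  166–197 → 32 bp
  198–220 → 23 bp
Sorted largest to smallest: 71, 40, 36, 32, 23, 18 bp.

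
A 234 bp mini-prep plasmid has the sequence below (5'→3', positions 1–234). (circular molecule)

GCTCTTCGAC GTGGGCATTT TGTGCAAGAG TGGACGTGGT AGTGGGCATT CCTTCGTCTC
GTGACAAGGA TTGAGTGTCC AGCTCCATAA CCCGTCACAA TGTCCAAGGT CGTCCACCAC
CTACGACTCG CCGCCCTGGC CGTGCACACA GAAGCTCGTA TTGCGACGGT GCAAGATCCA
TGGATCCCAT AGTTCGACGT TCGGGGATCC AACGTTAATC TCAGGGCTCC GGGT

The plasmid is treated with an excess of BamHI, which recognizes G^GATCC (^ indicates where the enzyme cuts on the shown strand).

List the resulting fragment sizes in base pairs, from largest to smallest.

211, 23 bp

BamHI sites (GGATCC) start at positions 182, 205.
BamHI cuts after the first base of each site, so after positions 182, 205.
Circular molecule, 2 cuts → 2 fragments:
  183–205 → 23 bp
  206–234 then 1–182 → 29 + 182 = 211 bp
Sorted largest to smallest: 211, 23 bp.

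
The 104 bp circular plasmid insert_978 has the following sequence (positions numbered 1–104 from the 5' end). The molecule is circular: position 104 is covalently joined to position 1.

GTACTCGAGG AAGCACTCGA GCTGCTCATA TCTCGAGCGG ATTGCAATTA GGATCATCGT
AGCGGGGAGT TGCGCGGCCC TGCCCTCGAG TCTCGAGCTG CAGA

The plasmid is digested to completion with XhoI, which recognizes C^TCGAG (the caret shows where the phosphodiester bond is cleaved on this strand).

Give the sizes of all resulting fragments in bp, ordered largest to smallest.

53, 16, 16, 12, 7 bp

XhoI sites (CTCGAG) start at positions 4, 16, 32, 85, 92.
XhoI cuts after the first base of each site, so after positions 4, 16, 32, 85, 92.
Circular molecule, 5 cuts → 5 fragments:
  5–16 → 12 bp
  17–32 → 16 bp
  33–85 → 53 bp
  86–92 → 7 bp
  93–104 then 1–4 → 12 + 4 = 16 bp
Sorted largest to smallest: 53, 16, 16, 12, 7 bp.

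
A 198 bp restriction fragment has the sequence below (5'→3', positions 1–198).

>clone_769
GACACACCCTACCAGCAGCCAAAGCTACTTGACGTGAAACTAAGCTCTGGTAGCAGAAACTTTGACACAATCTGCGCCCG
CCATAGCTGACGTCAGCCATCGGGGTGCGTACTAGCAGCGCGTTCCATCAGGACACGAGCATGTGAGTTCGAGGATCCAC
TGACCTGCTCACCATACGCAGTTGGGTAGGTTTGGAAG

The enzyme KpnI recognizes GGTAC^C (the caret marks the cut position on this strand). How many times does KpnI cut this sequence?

0

No occurrence of GGTACC is present in the sequence.
KpnI does not cut: 0 sites.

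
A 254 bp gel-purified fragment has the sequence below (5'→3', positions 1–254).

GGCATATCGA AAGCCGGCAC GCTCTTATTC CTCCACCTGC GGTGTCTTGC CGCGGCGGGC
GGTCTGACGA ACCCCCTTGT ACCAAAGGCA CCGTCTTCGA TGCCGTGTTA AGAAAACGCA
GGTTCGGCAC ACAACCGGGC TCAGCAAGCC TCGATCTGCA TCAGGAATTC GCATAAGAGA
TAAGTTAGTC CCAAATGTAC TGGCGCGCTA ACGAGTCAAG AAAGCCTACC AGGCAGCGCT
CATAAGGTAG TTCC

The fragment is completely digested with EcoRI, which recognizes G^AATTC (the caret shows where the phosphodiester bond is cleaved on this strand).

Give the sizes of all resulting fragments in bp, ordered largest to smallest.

165, 89 bp

The EcoRI site (GAATTC) starts at position 165.
EcoRI cuts after the first base of each site, so after position 165.
Linear molecule, 1 cut → 2 fragments:
  1–165 → 165 bp
  166–254 → 89 bp
Sorted largest to smallest: 165, 89 bp.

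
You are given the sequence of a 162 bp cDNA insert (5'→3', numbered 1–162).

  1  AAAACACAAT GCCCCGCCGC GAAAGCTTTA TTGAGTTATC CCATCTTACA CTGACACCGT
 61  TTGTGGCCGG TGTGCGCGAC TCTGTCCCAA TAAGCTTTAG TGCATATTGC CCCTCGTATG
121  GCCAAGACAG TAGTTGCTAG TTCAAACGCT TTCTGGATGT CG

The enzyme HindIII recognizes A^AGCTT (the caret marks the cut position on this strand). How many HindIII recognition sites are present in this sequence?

AAGCTT occurs starting at positions 23, 92.
HindIII cuts at 2 sites.

2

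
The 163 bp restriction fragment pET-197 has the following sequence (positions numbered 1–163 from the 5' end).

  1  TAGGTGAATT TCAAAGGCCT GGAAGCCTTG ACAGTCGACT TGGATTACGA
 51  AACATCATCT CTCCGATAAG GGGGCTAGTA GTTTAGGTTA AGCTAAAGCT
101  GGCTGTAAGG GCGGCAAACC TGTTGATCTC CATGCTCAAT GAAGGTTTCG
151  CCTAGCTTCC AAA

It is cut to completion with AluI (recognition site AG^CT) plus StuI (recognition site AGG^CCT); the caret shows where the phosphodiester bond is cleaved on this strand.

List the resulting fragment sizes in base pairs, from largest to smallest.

75, 57, 17, 8, 6 bp

AluI sites (AGCT) start at positions 91, 97, 154.
AluI cuts after base 2 of each site, so after positions 92, 98, 155.
The StuI site (AGGCCT) starts at position 15.
StuI cuts after base 3 of each site, so after position 17.
Combined cut positions: 17, 92, 98, 155.
Linear molecule, 4 cuts → 5 fragments:
  1–17 → 17 bp
  18–92 → 75 bp
  93–98 → 6 bp
  99–155 → 57 bp
  156–163 → 8 bp
Sorted largest to smallest: 75, 57, 17, 8, 6 bp.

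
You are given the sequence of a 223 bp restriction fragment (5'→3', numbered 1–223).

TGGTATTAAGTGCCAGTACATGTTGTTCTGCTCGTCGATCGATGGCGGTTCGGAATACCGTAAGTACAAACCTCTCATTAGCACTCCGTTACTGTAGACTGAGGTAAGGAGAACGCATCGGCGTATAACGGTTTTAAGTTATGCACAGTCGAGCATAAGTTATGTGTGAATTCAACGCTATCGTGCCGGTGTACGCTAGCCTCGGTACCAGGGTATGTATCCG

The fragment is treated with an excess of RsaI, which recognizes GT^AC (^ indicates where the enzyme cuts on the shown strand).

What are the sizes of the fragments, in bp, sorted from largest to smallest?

RsaI sites (GTAC) start at positions 16, 64, 191, 205.
RsaI cuts after base 2 of each site, so after positions 17, 65, 192, 206.
Linear molecule, 4 cuts → 5 fragments:
  1–17 → 17 bp
  18–65 → 48 bp
  66–192 → 127 bp
  193–206 → 14 bp
  207–223 → 17 bp
Sorted largest to smallest: 127, 48, 17, 17, 14 bp.

127, 48, 17, 17, 14 bp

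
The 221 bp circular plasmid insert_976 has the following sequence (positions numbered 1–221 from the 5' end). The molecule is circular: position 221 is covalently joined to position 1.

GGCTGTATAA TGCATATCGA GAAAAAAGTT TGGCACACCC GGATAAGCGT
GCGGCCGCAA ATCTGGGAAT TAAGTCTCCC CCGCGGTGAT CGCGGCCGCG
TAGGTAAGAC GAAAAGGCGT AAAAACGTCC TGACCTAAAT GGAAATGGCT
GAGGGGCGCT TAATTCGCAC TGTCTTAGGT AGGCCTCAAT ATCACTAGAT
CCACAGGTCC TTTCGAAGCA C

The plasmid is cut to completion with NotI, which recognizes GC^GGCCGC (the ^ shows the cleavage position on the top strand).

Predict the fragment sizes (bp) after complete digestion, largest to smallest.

180, 41 bp

NotI sites (GCGGCCGC) start at positions 51, 92.
NotI cuts after base 2 of each site, so after positions 52, 93.
Circular molecule, 2 cuts → 2 fragments:
  53–93 → 41 bp
  94–221 then 1–52 → 128 + 52 = 180 bp
Sorted largest to smallest: 180, 41 bp.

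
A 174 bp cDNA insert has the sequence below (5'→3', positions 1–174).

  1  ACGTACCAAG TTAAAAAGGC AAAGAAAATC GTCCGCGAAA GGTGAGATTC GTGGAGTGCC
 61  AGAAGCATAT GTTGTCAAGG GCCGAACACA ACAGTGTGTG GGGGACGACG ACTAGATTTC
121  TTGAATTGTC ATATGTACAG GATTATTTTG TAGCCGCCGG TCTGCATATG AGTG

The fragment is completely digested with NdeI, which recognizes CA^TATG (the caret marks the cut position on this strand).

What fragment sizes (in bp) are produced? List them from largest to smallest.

67, 64, 35, 8 bp

NdeI sites (CATATG) start at positions 66, 130, 165.
NdeI cuts after base 2 of each site, so after positions 67, 131, 166.
Linear molecule, 3 cuts → 4 fragments:
  1–67 → 67 bp
  68–131 → 64 bp
  132–166 → 35 bp
  167–174 → 8 bp
Sorted largest to smallest: 67, 64, 35, 8 bp.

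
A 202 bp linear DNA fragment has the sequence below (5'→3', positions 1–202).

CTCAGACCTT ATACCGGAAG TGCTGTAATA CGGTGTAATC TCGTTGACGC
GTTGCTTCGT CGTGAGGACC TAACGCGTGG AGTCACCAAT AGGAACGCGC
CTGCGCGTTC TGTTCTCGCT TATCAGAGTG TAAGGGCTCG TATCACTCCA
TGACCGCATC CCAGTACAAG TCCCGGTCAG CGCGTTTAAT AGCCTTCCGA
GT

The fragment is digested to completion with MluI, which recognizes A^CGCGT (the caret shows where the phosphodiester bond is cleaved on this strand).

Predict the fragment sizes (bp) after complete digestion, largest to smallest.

MluI sites (ACGCGT) start at positions 47, 73.
MluI cuts after the first base of each site, so after positions 47, 73.
Linear molecule, 2 cuts → 3 fragments:
  1–47 → 47 bp
  48–73 → 26 bp
  74–202 → 129 bp
Sorted largest to smallest: 129, 47, 26 bp.

129, 47, 26 bp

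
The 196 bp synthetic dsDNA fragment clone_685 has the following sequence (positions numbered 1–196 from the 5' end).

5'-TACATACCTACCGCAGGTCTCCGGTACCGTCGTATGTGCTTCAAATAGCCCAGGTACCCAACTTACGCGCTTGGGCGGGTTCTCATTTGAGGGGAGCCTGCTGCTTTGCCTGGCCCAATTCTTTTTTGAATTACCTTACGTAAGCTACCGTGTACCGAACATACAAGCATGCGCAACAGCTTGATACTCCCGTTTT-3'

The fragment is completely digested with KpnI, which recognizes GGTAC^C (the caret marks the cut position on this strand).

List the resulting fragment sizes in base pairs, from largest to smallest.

KpnI sites (GGTACC) start at positions 23, 53.
KpnI cuts after base 5 of each site (before the last base), so after positions 27, 57.
Linear molecule, 2 cuts → 3 fragments:
  1–27 → 27 bp
  28–57 → 30 bp
  58–196 → 139 bp
Sorted largest to smallest: 139, 30, 27 bp.

139, 30, 27 bp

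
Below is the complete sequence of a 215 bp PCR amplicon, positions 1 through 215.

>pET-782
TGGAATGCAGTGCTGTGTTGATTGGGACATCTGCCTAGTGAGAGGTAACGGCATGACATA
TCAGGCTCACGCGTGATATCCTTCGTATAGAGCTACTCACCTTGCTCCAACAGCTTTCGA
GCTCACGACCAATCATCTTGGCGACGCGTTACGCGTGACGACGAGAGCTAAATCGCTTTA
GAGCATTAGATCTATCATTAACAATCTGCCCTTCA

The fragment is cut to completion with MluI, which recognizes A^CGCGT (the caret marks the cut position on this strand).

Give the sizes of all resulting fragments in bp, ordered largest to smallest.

MluI sites (ACGCGT) start at positions 69, 144, 151.
MluI cuts after the first base of each site, so after positions 69, 144, 151.
Linear molecule, 3 cuts → 4 fragments:
  1–69 → 69 bp
  70–144 → 75 bp
  145–151 → 7 bp
  152–215 → 64 bp
Sorted largest to smallest: 75, 69, 64, 7 bp.

75, 69, 64, 7 bp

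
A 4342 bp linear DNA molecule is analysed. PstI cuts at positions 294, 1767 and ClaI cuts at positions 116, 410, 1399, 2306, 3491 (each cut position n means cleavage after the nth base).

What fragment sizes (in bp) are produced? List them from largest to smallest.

Combined cut positions (sorted): 116, 294, 410, 1399, 1767, 2306, 3491.
Linear molecule, 7 cuts → 8 fragments:
  116 − 0 = 116 bp
  294 − 116 = 178 bp
  410 − 294 = 116 bp
  1399 − 410 = 989 bp
  1767 − 1399 = 368 bp
  2306 − 1767 = 539 bp
  3491 − 2306 = 1185 bp
  4342 − 3491 = 851 bp
Sorted largest to smallest: 1185, 989, 851, 539, 368, 178, 116, 116 bp.

1185, 989, 851, 539, 368, 178, 116, 116 bp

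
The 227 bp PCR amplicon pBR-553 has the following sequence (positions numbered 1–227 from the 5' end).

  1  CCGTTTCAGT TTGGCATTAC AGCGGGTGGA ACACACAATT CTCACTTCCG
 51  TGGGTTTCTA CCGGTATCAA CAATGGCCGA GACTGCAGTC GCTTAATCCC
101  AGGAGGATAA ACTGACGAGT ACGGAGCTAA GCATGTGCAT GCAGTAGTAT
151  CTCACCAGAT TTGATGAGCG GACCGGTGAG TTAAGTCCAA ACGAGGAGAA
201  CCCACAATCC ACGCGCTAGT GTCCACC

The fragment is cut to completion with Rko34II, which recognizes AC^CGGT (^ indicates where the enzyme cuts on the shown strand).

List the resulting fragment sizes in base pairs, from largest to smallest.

112, 61, 54 bp

Rko34II sites (ACCGGT) start at positions 60, 172.
Rko34II cuts after base 2 of each site, so after positions 61, 173.
Linear molecule, 2 cuts → 3 fragments:
  1–61 → 61 bp
  62–173 → 112 bp
  174–227 → 54 bp
Sorted largest to smallest: 112, 61, 54 bp.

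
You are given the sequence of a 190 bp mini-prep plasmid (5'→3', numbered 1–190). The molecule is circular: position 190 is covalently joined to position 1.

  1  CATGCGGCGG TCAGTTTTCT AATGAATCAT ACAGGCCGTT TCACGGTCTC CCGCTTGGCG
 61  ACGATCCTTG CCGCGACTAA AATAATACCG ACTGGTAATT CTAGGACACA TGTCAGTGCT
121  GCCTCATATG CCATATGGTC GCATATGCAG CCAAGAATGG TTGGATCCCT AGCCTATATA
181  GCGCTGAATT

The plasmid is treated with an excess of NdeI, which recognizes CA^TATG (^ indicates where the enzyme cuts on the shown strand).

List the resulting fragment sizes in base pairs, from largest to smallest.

NdeI sites (CATATG) start at positions 125, 132, 142.
NdeI cuts after base 2 of each site, so after positions 126, 133, 143.
Circular molecule, 3 cuts → 3 fragments:
  127–133 → 7 bp
  134–143 → 10 bp
  144–190 then 1–126 → 47 + 126 = 173 bp
Sorted largest to smallest: 173, 10, 7 bp.

173, 10, 7 bp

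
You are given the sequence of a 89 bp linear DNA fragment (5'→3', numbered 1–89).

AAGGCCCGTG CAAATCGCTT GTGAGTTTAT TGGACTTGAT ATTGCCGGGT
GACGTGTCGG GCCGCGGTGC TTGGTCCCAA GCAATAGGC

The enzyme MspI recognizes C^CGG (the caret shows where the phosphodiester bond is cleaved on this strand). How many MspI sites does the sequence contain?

CCGG occurs starting at position 45.
MspI cuts at 1 site.

1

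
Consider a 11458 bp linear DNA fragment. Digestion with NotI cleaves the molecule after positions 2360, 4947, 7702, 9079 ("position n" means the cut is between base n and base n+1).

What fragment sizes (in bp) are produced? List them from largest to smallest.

Linear molecule, 4 cuts → 5 fragments:
  2360 − 0 = 2360 bp
  4947 − 2360 = 2587 bp
  7702 − 4947 = 2755 bp
  9079 − 7702 = 1377 bp
  11458 − 9079 = 2379 bp
Sorted largest to smallest: 2755, 2587, 2379, 2360, 1377 bp.

2755, 2587, 2379, 2360, 1377 bp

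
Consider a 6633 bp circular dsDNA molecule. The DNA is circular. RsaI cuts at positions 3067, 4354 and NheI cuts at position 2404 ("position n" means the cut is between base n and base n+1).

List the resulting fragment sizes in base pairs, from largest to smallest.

Combined cut positions (sorted): 2404, 3067, 4354.
Circular molecule, 3 cuts → 3 fragments:
  3067 − 2404 = 663 bp
  4354 − 3067 = 1287 bp
  wrap: 6633 − 4354 + 2404 = 4683 bp
Sorted largest to smallest: 4683, 1287, 663 bp.

4683, 1287, 663 bp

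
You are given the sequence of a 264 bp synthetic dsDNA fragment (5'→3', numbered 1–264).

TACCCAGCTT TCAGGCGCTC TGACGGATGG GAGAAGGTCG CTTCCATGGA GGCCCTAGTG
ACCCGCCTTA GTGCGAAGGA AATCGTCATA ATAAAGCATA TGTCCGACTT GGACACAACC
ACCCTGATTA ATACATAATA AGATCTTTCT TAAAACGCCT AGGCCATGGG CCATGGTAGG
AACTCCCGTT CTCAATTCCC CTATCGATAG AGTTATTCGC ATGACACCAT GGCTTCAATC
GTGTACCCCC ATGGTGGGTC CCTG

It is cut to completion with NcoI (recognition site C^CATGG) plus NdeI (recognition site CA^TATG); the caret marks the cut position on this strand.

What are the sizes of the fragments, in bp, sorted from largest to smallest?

66, 56, 54, 44, 22, 15, 7 bp

NcoI sites (CCATGG) start at positions 44, 164, 171, 227, 249.
NcoI cuts after the first base of each site, so after positions 44, 164, 171, 227, 249.
The NdeI site (CATATG) starts at position 97.
NdeI cuts after base 2 of each site, so after position 98.
Combined cut positions: 44, 98, 164, 171, 227, 249.
Linear molecule, 6 cuts → 7 fragments:
  1–44 → 44 bp
  45–98 → 54 bp
  99–164 → 66 bp
  165–171 → 7 bp
  172–227 → 56 bp
  228–249 → 22 bp
  250–264 → 15 bp
Sorted largest to smallest: 66, 56, 54, 44, 22, 15, 7 bp.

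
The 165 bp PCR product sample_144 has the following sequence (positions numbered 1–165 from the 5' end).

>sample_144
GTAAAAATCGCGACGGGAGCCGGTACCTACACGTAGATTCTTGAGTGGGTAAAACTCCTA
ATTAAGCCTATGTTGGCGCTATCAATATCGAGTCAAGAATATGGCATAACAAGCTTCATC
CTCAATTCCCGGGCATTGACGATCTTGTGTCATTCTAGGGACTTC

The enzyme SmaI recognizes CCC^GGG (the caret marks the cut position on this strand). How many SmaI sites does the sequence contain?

1

CCCGGG occurs starting at position 128.
SmaI cuts at 1 site.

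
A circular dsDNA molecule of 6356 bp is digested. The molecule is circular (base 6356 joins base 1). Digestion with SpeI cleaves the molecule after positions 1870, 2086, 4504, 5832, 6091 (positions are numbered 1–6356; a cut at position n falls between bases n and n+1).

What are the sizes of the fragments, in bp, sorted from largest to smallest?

2418, 2135, 1328, 259, 216 bp

Circular molecule, 5 cuts → 5 fragments:
  2086 − 1870 = 216 bp
  4504 − 2086 = 2418 bp
  5832 − 4504 = 1328 bp
  6091 − 5832 = 259 bp
  wrap: 6356 − 6091 + 1870 = 2135 bp
Sorted largest to smallest: 2418, 2135, 1328, 259, 216 bp.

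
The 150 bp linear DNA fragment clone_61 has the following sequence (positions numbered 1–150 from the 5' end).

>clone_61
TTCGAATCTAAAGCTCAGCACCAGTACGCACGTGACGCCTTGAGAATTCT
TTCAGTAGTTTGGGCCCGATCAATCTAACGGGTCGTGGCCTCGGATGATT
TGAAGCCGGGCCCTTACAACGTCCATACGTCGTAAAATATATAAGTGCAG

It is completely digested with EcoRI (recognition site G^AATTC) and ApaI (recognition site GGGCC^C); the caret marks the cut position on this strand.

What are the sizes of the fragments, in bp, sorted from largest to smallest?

46, 44, 38, 22 bp

The EcoRI site (GAATTC) starts at position 44.
EcoRI cuts after the first base of each site, so after position 44.
ApaI sites (GGGCCC) start at positions 62, 108.
ApaI cuts after base 5 of each site (before the last base), so after positions 66, 112.
Combined cut positions: 44, 66, 112.
Linear molecule, 3 cuts → 4 fragments:
  1–44 → 44 bp
  45–66 → 22 bp
  67–112 → 46 bp
  113–150 → 38 bp
Sorted largest to smallest: 46, 44, 38, 22 bp.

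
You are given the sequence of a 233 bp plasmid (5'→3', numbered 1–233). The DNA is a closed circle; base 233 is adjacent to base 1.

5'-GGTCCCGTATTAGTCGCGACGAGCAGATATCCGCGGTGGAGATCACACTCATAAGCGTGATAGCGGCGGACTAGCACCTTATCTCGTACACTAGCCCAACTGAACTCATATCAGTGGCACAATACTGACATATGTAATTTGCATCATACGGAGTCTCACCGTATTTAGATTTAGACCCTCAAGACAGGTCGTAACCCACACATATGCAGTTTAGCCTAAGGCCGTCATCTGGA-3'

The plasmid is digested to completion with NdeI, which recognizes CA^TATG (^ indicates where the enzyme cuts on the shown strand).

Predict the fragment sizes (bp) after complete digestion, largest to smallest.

NdeI sites (CATATG) start at positions 129, 201.
NdeI cuts after base 2 of each site, so after positions 130, 202.
Circular molecule, 2 cuts → 2 fragments:
  131–202 → 72 bp
  203–233 then 1–130 → 31 + 130 = 161 bp
Sorted largest to smallest: 161, 72 bp.

161, 72 bp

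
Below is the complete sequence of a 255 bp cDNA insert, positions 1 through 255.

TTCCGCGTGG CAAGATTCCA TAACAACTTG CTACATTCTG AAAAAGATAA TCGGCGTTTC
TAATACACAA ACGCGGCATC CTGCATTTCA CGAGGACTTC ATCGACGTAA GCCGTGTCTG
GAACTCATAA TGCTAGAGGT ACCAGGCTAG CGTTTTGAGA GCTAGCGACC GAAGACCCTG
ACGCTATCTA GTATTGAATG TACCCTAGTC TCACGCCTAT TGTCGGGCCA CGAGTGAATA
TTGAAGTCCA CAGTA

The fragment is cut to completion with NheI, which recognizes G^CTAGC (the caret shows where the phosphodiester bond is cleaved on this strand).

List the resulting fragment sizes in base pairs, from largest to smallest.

NheI sites (GCTAGC) start at positions 146, 161.
NheI cuts after the first base of each site, so after positions 146, 161.
Linear molecule, 2 cuts → 3 fragments:
  1–146 → 146 bp
  147–161 → 15 bp
  162–255 → 94 bp
Sorted largest to smallest: 146, 94, 15 bp.

146, 94, 15 bp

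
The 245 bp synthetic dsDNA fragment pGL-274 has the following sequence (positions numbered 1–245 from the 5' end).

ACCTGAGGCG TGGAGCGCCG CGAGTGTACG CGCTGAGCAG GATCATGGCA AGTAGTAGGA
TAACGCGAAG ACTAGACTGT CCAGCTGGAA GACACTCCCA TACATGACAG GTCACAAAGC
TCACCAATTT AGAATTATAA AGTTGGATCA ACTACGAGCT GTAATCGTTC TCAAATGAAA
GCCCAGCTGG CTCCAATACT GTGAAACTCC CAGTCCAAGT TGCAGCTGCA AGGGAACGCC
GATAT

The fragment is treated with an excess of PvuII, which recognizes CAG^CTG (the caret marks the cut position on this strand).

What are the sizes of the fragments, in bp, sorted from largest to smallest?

PvuII sites (CAGCTG) start at positions 82, 184, 223.
PvuII cuts after base 3 of each site, so after positions 84, 186, 225.
Linear molecule, 3 cuts → 4 fragments:
  1–84 → 84 bp
  85–186 → 102 bp
  187–225 → 39 bp
  226–245 → 20 bp
Sorted largest to smallest: 102, 84, 39, 20 bp.

102, 84, 39, 20 bp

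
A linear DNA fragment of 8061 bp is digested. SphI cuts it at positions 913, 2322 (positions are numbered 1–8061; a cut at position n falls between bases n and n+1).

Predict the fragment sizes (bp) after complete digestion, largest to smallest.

Linear molecule, 2 cuts → 3 fragments:
  913 − 0 = 913 bp
  2322 − 913 = 1409 bp
  8061 − 2322 = 5739 bp
Sorted largest to smallest: 5739, 1409, 913 bp.

5739, 1409, 913 bp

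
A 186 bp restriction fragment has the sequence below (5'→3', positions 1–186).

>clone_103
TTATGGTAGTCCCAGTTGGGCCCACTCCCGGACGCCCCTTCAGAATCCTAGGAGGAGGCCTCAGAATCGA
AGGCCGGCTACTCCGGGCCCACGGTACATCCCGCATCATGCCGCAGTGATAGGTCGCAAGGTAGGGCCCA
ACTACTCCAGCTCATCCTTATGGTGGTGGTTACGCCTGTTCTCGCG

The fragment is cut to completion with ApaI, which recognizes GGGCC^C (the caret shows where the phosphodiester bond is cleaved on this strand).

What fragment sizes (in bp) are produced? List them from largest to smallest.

67, 49, 48, 22 bp

ApaI sites (GGGCCC) start at positions 18, 85, 134.
ApaI cuts after base 5 of each site (before the last base), so after positions 22, 89, 138.
Linear molecule, 3 cuts → 4 fragments:
  1–22 → 22 bp
  23–89 → 67 bp
  90–138 → 49 bp
  139–186 → 48 bp
Sorted largest to smallest: 67, 49, 48, 22 bp.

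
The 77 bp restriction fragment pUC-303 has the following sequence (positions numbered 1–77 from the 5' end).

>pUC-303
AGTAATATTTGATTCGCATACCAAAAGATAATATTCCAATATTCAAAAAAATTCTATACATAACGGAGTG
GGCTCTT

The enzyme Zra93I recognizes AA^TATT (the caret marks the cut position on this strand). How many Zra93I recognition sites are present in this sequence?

AATATT occurs starting at positions 4, 30, 38.
Zra93I cuts at 3 sites.

3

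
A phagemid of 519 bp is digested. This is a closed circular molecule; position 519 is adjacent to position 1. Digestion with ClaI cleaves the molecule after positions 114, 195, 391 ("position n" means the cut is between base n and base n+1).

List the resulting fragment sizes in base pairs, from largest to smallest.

Circular molecule, 3 cuts → 3 fragments:
  195 − 114 = 81 bp
  391 − 195 = 196 bp
  wrap: 519 − 391 + 114 = 242 bp
Sorted largest to smallest: 242, 196, 81 bp.

242, 196, 81 bp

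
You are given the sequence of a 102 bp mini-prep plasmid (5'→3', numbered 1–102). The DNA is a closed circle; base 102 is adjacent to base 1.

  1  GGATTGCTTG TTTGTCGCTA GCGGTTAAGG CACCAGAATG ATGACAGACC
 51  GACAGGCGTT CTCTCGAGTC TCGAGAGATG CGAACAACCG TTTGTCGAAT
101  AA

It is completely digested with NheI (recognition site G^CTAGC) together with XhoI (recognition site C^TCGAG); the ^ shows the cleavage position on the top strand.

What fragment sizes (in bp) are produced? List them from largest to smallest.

The NheI site (GCTAGC) starts at position 17.
NheI cuts after the first base of each site, so after position 17.
XhoI sites (CTCGAG) start at positions 63, 70.
XhoI cuts after the first base of each site, so after positions 63, 70.
Combined cut positions: 17, 63, 70.
Circular molecule, 3 cuts → 3 fragments:
  18–63 → 46 bp
  64–70 → 7 bp
  71–102 then 1–17 → 32 + 17 = 49 bp
Sorted largest to smallest: 49, 46, 7 bp.

49, 46, 7 bp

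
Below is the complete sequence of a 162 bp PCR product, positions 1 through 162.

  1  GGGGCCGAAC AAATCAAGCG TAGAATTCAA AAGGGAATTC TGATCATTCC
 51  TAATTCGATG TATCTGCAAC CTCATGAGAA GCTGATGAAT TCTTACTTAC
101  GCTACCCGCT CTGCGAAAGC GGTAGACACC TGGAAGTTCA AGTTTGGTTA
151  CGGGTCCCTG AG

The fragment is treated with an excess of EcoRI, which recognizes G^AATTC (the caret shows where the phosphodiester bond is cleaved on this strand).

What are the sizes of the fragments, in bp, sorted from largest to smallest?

EcoRI sites (GAATTC) start at positions 23, 35, 87.
EcoRI cuts after the first base of each site, so after positions 23, 35, 87.
Linear molecule, 3 cuts → 4 fragments:
  1–23 → 23 bp
  24–35 → 12 bp
  36–87 → 52 bp
  88–162 → 75 bp
Sorted largest to smallest: 75, 52, 23, 12 bp.

75, 52, 23, 12 bp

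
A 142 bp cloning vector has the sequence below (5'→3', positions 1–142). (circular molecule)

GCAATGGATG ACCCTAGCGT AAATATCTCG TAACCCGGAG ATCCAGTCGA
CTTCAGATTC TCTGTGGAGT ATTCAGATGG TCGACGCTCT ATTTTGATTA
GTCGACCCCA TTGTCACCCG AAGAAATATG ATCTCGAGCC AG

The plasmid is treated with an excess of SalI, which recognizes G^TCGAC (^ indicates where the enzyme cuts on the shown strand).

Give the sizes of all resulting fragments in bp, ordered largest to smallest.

SalI sites (GTCGAC) start at positions 46, 80, 101.
SalI cuts after the first base of each site, so after positions 46, 80, 101.
Circular molecule, 3 cuts → 3 fragments:
  47–80 → 34 bp
  81–101 → 21 bp
  102–142 then 1–46 → 41 + 46 = 87 bp
Sorted largest to smallest: 87, 34, 21 bp.

87, 34, 21 bp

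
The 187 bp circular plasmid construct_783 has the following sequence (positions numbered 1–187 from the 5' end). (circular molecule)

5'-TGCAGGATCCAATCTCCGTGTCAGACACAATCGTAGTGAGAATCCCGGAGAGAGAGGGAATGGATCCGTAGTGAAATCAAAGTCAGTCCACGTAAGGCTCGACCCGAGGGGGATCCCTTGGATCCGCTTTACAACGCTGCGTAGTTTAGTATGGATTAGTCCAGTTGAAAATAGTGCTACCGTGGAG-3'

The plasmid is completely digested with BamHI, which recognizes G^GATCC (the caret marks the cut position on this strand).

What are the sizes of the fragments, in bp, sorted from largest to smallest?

72, 57, 49, 9 bp

BamHI sites (GGATCC) start at positions 5, 62, 111, 120.
BamHI cuts after the first base of each site, so after positions 5, 62, 111, 120.
Circular molecule, 4 cuts → 4 fragments:
  6–62 → 57 bp
  63–111 → 49 bp
  112–120 → 9 bp
  121–187 then 1–5 → 67 + 5 = 72 bp
Sorted largest to smallest: 72, 57, 49, 9 bp.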